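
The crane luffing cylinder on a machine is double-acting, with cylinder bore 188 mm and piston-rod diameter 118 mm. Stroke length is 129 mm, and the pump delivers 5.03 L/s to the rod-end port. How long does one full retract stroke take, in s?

Rod-side annular area A_ann = π/4 × (188² − 118²) = 16820 mm^2
Swept volume V = A × L; t = V / Q = A·L / Q

t ≈ 0.431 s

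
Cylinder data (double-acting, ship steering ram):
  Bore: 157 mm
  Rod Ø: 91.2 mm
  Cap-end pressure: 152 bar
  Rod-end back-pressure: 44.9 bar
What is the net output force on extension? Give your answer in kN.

F ≈ 237 kN

Cap-side area A_cap = π/4 × (157 mm)² = 19360 mm^2
Rod-side annular area A_ann = π/4 × (157² − 91.2²) = 12830 mm^2
Net thrust = P_cap·A_cap − P_rod·A_ann = 294.3 kN − 57.59 kN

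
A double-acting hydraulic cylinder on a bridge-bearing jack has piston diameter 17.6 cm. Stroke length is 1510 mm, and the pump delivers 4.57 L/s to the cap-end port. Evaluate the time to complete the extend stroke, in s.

t ≈ 8.04 s

Cap-side area A_cap = π/4 × (17.6 cm)² = 243.3 cm^2
Swept volume V = A × L; t = V / Q = A·L / Q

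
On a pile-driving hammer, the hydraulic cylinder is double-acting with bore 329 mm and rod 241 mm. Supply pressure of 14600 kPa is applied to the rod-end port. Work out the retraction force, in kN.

F ≈ 575 kN

Rod-side annular area A_ann = π/4 × (329² − 241²) = 39400 mm^2
On retraction the pressure acts on the annular area (bore minus rod).
F = P × A_ann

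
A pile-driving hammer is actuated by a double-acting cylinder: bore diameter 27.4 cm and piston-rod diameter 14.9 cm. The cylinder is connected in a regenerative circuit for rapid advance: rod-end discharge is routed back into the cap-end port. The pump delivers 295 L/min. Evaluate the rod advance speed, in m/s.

v ≈ 0.282 m/s

In regeneration the rod-end outflow joins the pump flow into the cap end, so the net volume the pump must supply per unit advance equals the rod cross-section area.
Rod cross-section A_rod = π/4 × (14.9 cm)² = 174.4 cm^2
v = Q_pump / A_rod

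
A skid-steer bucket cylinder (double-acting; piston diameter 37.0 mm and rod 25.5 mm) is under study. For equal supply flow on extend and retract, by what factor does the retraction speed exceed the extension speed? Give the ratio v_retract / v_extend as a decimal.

v_ret/v_ext ≈ 1.90

Cap-side area A_cap = π/4 × (37.0 mm)² = 1075 mm^2
Rod-side annular area A_ann = π/4 × (37.0² − 25.5²) = 564.5 mm^2
For equal Q, v ∝ 1/A, so v_ret/v_ext = A_cap/A_ann.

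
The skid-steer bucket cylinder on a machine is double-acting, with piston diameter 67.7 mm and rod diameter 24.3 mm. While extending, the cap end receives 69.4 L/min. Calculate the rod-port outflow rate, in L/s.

Q_out ≈ 1.01 L/s

Cap-side area A_cap = π/4 × (67.7 mm)² = 3600 mm^2
Rod-side annular area A_ann = π/4 × (67.7² − 24.3²) = 3136 mm^2
Piston speed v = Q_in/A_cap; rod-end outflow Q_out = v × A_ann = Q_in × A_ann/A_cap.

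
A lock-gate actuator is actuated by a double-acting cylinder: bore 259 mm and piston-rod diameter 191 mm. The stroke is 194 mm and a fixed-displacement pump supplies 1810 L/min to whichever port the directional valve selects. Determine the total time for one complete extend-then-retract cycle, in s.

t ≈ 0.493 s

Cap-side area A_cap = π/4 × (259 mm)² = 52690 mm^2
Rod-side annular area A_ann = π/4 × (259² − 191²) = 24030 mm^2
t_ext = A_cap·L/Q = 0.3388 s
t_ret = A_ann·L/Q = 0.1546 s
t_cycle = t_ext + t_ret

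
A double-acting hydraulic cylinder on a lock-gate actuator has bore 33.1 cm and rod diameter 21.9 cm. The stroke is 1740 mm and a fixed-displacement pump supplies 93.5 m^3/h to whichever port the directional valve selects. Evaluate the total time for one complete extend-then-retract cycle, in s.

Cap-side area A_cap = π/4 × (33.1 cm)² = 860.5 cm^2
Rod-side annular area A_ann = π/4 × (33.1² − 21.9²) = 483.8 cm^2
t_ext = A_cap·L/Q = 5.765 s
t_ret = A_ann·L/Q = 3.241 s
t_cycle = t_ext + t_ret

t ≈ 9.01 s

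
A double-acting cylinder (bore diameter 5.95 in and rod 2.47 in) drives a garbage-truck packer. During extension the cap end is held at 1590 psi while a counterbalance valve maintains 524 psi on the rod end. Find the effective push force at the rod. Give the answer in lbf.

Cap-side area A_cap = π/4 × (5.95 in)² = 27.81 in^2
Rod-side annular area A_ann = π/4 × (5.95² − 2.47²) = 23.01 in^2
Net thrust = P_cap·A_cap − P_rod·A_ann = 44210 lbf − 12060 lbf

F ≈ 32200 lbf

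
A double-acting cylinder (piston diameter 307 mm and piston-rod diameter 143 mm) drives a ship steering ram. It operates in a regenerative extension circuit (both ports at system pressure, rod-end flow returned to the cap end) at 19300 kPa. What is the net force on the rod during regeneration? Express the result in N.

With equal pressure on both faces, forces on the annular region cancel; the net push is pressure × rod cross-section.
Rod cross-section A_rod = π/4 × (143 mm)² = 16060 mm^2
F = P × A_rod

F ≈ 3.10e5 N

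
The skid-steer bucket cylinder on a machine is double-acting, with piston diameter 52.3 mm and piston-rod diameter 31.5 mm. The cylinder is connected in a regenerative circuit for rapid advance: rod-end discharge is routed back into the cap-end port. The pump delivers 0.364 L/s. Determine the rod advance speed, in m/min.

v ≈ 28.0 m/min

In regeneration the rod-end outflow joins the pump flow into the cap end, so the net volume the pump must supply per unit advance equals the rod cross-section area.
Rod cross-section A_rod = π/4 × (31.5 mm)² = 779.3 mm^2
v = Q_pump / A_rod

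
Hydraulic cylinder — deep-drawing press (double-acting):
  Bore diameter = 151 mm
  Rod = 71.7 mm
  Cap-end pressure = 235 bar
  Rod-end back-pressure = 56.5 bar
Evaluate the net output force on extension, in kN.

Cap-side area A_cap = π/4 × (151 mm)² = 17910 mm^2
Rod-side annular area A_ann = π/4 × (151² − 71.7²) = 13870 mm^2
Net thrust = P_cap·A_cap − P_rod·A_ann = 420.8 kN − 78.37 kN

F ≈ 342 kN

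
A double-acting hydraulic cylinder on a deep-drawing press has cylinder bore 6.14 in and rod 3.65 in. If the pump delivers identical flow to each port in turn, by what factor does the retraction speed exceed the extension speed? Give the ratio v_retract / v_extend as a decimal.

v_ret/v_ext ≈ 1.55

Cap-side area A_cap = π/4 × (6.14 in)² = 29.61 in^2
Rod-side annular area A_ann = π/4 × (6.14² − 3.65²) = 19.15 in^2
For equal Q, v ∝ 1/A, so v_ret/v_ext = A_cap/A_ann.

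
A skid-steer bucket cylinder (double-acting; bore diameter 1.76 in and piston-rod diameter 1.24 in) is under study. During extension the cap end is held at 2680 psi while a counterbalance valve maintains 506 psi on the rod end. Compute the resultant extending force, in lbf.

Cap-side area A_cap = π/4 × (1.76 in)² = 2.433 in^2
Rod-side annular area A_ann = π/4 × (1.76² − 1.24²) = 1.225 in^2
Net thrust = P_cap·A_cap − P_rod·A_ann = 6520 lbf − 620.0 lbf

F ≈ 5900 lbf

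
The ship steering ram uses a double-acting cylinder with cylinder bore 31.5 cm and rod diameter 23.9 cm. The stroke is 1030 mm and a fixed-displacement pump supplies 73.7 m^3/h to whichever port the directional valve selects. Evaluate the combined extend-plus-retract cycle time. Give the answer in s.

Cap-side area A_cap = π/4 × (31.5 cm)² = 779.3 cm^2
Rod-side annular area A_ann = π/4 × (31.5² − 23.9²) = 330.7 cm^2
t_ext = A_cap·L/Q = 3.921 s
t_ret = A_ann·L/Q = 1.664 s
t_cycle = t_ext + t_ret

t ≈ 5.58 s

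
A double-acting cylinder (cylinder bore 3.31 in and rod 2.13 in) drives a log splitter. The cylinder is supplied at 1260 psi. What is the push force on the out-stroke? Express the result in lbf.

Cap-side area A_cap = π/4 × (3.31 in)² = 8.605 in^2
F = P × A_cap = 1260 psi × A_cap

F ≈ 10800 lbf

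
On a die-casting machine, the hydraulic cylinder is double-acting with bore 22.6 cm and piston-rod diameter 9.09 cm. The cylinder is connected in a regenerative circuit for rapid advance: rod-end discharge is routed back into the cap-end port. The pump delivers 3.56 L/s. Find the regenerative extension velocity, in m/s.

v ≈ 0.549 m/s

In regeneration the rod-end outflow joins the pump flow into the cap end, so the net volume the pump must supply per unit advance equals the rod cross-section area.
Rod cross-section A_rod = π/4 × (9.09 cm)² = 64.90 cm^2
v = Q_pump / A_rod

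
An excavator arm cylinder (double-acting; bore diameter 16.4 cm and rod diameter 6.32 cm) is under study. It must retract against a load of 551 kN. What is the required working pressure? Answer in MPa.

Rod-side annular area A_ann = π/4 × (16.4² − 6.32²) = 179.9 cm^2
Retraction: pressure acts on the annular area.
P = F / A = 551 kN / A

P ≈ 30.6 MPa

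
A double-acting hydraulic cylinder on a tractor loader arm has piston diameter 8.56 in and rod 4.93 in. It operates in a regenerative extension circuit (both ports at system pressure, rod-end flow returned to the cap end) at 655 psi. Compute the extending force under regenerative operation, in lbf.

With equal pressure on both faces, forces on the annular region cancel; the net push is pressure × rod cross-section.
Rod cross-section A_rod = π/4 × (4.93 in)² = 19.09 in^2
F = P × A_rod

F ≈ 12500 lbf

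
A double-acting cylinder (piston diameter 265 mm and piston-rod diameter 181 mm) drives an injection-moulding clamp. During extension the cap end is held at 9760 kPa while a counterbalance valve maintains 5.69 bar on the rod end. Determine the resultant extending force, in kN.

Cap-side area A_cap = π/4 × (265 mm)² = 55150 mm^2
Rod-side annular area A_ann = π/4 × (265² − 181²) = 29420 mm^2
Net thrust = P_cap·A_cap − P_rod·A_ann = 538.3 kN − 16.74 kN

F ≈ 522 kN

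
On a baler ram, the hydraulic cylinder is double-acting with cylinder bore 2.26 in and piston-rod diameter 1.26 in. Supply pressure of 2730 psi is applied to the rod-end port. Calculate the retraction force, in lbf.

F ≈ 7550 lbf

Rod-side annular area A_ann = π/4 × (2.26² − 1.26²) = 2.765 in^2
On retraction the pressure acts on the annular area (bore minus rod).
F = P × A_ann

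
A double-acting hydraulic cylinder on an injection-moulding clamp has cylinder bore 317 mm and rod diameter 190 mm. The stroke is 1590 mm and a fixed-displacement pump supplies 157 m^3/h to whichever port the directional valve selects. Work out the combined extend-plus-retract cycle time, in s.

Cap-side area A_cap = π/4 × (317 mm)² = 78920 mm^2
Rod-side annular area A_ann = π/4 × (317² − 190²) = 50570 mm^2
t_ext = A_cap·L/Q = 2.877 s
t_ret = A_ann·L/Q = 1.844 s
t_cycle = t_ext + t_ret

t ≈ 4.72 s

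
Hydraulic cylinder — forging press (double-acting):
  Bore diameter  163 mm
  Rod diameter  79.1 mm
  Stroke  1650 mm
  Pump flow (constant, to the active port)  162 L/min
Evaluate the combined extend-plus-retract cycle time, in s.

Cap-side area A_cap = π/4 × (163 mm)² = 20870 mm^2
Rod-side annular area A_ann = π/4 × (163² − 79.1²) = 15950 mm^2
t_ext = A_cap·L/Q = 12.75 s
t_ret = A_ann·L/Q = 9.749 s
t_cycle = t_ext + t_ret

t ≈ 22.5 s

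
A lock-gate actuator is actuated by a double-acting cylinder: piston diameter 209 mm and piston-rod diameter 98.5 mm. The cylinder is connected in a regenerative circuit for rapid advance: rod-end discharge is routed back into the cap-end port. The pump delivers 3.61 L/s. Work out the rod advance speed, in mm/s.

v ≈ 474 mm/s

In regeneration the rod-end outflow joins the pump flow into the cap end, so the net volume the pump must supply per unit advance equals the rod cross-section area.
Rod cross-section A_rod = π/4 × (98.5 mm)² = 7620 mm^2
v = Q_pump / A_rod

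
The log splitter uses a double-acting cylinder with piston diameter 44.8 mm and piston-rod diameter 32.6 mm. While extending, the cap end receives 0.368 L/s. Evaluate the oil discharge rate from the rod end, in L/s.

Cap-side area A_cap = π/4 × (44.8 mm)² = 1576 mm^2
Rod-side annular area A_ann = π/4 × (44.8² − 32.6²) = 741.6 mm^2
Piston speed v = Q_in/A_cap; rod-end outflow Q_out = v × A_ann = Q_in × A_ann/A_cap.

Q_out ≈ 0.173 L/s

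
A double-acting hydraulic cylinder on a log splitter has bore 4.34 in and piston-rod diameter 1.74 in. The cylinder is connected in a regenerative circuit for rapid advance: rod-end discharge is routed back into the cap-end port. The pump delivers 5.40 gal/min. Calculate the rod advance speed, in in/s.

In regeneration the rod-end outflow joins the pump flow into the cap end, so the net volume the pump must supply per unit advance equals the rod cross-section area.
Rod cross-section A_rod = π/4 × (1.74 in)² = 2.378 in^2
v = Q_pump / A_rod

v ≈ 8.74 in/s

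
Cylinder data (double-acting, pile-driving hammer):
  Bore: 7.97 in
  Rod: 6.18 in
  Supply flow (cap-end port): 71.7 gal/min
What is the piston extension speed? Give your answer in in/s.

v ≈ 5.53 in/s

Cap-side area A_cap = π/4 × (7.97 in)² = 49.89 in^2
v = Q / A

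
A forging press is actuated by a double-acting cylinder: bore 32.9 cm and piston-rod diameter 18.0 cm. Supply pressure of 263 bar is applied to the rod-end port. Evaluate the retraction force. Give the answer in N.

F ≈ 1.57e6 N

Rod-side annular area A_ann = π/4 × (32.9² − 18.0²) = 595.7 cm^2
On retraction the pressure acts on the annular area (bore minus rod).
F = P × A_ann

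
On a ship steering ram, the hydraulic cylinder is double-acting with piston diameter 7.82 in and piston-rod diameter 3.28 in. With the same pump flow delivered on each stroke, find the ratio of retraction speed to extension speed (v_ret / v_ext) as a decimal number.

Cap-side area A_cap = π/4 × (7.82 in)² = 48.03 in^2
Rod-side annular area A_ann = π/4 × (7.82² − 3.28²) = 39.58 in^2
For equal Q, v ∝ 1/A, so v_ret/v_ext = A_cap/A_ann.

v_ret/v_ext ≈ 1.21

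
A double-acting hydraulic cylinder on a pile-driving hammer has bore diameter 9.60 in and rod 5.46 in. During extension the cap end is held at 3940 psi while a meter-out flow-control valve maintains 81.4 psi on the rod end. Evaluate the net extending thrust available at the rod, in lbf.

Cap-side area A_cap = π/4 × (9.60 in)² = 72.38 in^2
Rod-side annular area A_ann = π/4 × (9.60² − 5.46²) = 48.97 in^2
Net thrust = P_cap·A_cap − P_rod·A_ann = 2.852e5 lbf − 3986 lbf

F ≈ 2.81e5 lbf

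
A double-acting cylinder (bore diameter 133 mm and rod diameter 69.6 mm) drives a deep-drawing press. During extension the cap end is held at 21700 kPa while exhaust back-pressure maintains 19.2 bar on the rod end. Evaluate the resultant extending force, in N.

F ≈ 2.82e5 N

Cap-side area A_cap = π/4 × (133 mm)² = 13890 mm^2
Rod-side annular area A_ann = π/4 × (133² − 69.6²) = 10090 mm^2
Net thrust = P_cap·A_cap − P_rod·A_ann = 3.015e5 N − 19370 N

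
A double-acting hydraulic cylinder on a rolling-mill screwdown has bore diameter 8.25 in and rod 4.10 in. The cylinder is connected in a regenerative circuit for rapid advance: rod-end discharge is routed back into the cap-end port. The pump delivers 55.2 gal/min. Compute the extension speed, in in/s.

In regeneration the rod-end outflow joins the pump flow into the cap end, so the net volume the pump must supply per unit advance equals the rod cross-section area.
Rod cross-section A_rod = π/4 × (4.10 in)² = 13.20 in^2
v = Q_pump / A_rod

v ≈ 16.1 in/s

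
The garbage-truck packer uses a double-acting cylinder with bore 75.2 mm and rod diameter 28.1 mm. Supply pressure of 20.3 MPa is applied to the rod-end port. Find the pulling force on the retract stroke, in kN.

Rod-side annular area A_ann = π/4 × (75.2² − 28.1²) = 3821 mm^2
On retraction the pressure acts on the annular area (bore minus rod).
F = P × A_ann

F ≈ 77.6 kN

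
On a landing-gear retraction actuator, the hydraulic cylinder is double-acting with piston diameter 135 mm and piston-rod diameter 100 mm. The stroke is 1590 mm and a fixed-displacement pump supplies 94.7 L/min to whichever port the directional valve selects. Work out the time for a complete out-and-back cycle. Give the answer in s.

t ≈ 20.9 s

Cap-side area A_cap = π/4 × (135 mm)² = 14310 mm^2
Rod-side annular area A_ann = π/4 × (135² − 100²) = 6460 mm^2
t_ext = A_cap·L/Q = 14.42 s
t_ret = A_ann·L/Q = 6.508 s
t_cycle = t_ext + t_ret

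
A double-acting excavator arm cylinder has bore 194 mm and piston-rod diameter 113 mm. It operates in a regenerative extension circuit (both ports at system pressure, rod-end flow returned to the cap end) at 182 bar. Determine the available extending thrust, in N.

With equal pressure on both faces, forces on the annular region cancel; the net push is pressure × rod cross-section.
Rod cross-section A_rod = π/4 × (113 mm)² = 10030 mm^2
F = P × A_rod

F ≈ 1.83e5 N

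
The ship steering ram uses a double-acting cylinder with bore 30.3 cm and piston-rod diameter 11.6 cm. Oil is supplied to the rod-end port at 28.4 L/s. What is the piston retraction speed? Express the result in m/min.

Rod-side annular area A_ann = π/4 × (30.3² − 11.6²) = 615.4 cm^2
Flow into the rod-end port fills the annular volume.
v = Q / A

v ≈ 27.7 m/min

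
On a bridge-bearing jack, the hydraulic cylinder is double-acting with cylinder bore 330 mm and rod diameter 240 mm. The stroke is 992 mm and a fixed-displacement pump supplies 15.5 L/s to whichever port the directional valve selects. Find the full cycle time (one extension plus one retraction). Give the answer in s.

t ≈ 8.05 s

Cap-side area A_cap = π/4 × (330 mm)² = 85530 mm^2
Rod-side annular area A_ann = π/4 × (330² − 240²) = 40290 mm^2
t_ext = A_cap·L/Q = 5.474 s
t_ret = A_ann·L/Q = 2.579 s
t_cycle = t_ext + t_ret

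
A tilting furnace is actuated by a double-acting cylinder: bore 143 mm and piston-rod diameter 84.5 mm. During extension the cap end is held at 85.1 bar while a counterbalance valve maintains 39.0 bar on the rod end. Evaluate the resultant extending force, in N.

F ≈ 95900 N

Cap-side area A_cap = π/4 × (143 mm)² = 16060 mm^2
Rod-side annular area A_ann = π/4 × (143² − 84.5²) = 10450 mm^2
Net thrust = P_cap·A_cap − P_rod·A_ann = 1.367e5 N − 40770 N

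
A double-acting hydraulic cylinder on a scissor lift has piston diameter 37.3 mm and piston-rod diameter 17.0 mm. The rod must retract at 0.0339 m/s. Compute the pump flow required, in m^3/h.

Rod-side annular area A_ann = π/4 × (37.3² − 17.0²) = 865.7 mm^2
Q = A × v

Q ≈ 0.106 m^3/h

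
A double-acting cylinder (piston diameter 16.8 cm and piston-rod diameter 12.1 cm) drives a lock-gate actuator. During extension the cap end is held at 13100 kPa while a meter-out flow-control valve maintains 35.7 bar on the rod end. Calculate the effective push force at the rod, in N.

F ≈ 2.52e5 N

Cap-side area A_cap = π/4 × (16.8 cm)² = 221.7 cm^2
Rod-side annular area A_ann = π/4 × (16.8² − 12.1²) = 106.7 cm^2
Net thrust = P_cap·A_cap − P_rod·A_ann = 2.904e5 N − 38080 N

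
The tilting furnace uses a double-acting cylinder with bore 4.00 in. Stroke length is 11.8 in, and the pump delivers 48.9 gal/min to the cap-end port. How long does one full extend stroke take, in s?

t ≈ 0.788 s

Cap-side area A_cap = π/4 × (4.00 in)² = 12.57 in^2
Swept volume V = A × L; t = V / Q = A·L / Q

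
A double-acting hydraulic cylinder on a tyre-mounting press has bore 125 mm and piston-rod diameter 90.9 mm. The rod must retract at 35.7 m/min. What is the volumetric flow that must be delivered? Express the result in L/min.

Q ≈ 206 L/min

Rod-side annular area A_ann = π/4 × (125² − 90.9²) = 5782 mm^2
Q = A × v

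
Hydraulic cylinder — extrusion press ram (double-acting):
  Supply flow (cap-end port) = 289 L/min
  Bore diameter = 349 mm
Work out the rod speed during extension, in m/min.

Cap-side area A_cap = π/4 × (349 mm)² = 95660 mm^2
v = Q / A

v ≈ 3.02 m/min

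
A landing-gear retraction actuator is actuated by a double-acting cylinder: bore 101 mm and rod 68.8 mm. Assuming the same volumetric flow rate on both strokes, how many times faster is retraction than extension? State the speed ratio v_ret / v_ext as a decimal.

v_ret/v_ext ≈ 1.87

Cap-side area A_cap = π/4 × (101 mm)² = 8012 mm^2
Rod-side annular area A_ann = π/4 × (101² − 68.8²) = 4294 mm^2
For equal Q, v ∝ 1/A, so v_ret/v_ext = A_cap/A_ann.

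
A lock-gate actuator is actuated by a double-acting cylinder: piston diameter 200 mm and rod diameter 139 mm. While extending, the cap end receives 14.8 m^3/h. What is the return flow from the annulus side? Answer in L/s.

Q_out ≈ 2.13 L/s

Cap-side area A_cap = π/4 × (200 mm)² = 31420 mm^2
Rod-side annular area A_ann = π/4 × (200² − 139²) = 16240 mm^2
Piston speed v = Q_in/A_cap; rod-end outflow Q_out = v × A_ann = Q_in × A_ann/A_cap.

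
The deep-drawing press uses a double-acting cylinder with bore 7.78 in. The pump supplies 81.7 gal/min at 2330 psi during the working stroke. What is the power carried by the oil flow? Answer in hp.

Hydraulic power = P × Q

W ≈ 111 hp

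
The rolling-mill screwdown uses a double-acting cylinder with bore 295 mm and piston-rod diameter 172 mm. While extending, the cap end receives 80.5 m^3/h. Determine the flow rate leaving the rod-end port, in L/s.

Cap-side area A_cap = π/4 × (295 mm)² = 68350 mm^2
Rod-side annular area A_ann = π/4 × (295² − 172²) = 45110 mm^2
Piston speed v = Q_in/A_cap; rod-end outflow Q_out = v × A_ann = Q_in × A_ann/A_cap.

Q_out ≈ 14.8 L/s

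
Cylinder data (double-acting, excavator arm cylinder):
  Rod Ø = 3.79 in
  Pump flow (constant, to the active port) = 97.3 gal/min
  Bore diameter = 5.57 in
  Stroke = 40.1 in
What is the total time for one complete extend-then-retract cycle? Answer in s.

Cap-side area A_cap = π/4 × (5.57 in)² = 24.37 in^2
Rod-side annular area A_ann = π/4 × (5.57² − 3.79²) = 13.09 in^2
t_ext = A_cap·L/Q = 2.608 s
t_ret = A_ann·L/Q = 1.401 s
t_cycle = t_ext + t_ret

t ≈ 4.01 s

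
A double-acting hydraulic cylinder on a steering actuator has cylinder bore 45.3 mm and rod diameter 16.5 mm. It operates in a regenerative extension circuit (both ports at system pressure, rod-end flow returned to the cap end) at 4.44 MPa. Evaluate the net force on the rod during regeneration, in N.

With equal pressure on both faces, forces on the annular region cancel; the net push is pressure × rod cross-section.
Rod cross-section A_rod = π/4 × (16.5 mm)² = 213.8 mm^2
F = P × A_rod

F ≈ 949 N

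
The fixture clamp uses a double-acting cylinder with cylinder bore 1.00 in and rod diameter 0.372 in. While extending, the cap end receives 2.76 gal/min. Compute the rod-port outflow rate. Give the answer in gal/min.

Q_out ≈ 2.38 gal/min

Cap-side area A_cap = π/4 × (1.00 in)² = 0.7854 in^2
Rod-side annular area A_ann = π/4 × (1.00² − 0.372²) = 0.6767 in^2
Piston speed v = Q_in/A_cap; rod-end outflow Q_out = v × A_ann = Q_in × A_ann/A_cap.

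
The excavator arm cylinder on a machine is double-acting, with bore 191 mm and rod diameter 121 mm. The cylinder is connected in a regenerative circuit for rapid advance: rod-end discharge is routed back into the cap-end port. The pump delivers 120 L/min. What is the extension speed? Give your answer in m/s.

In regeneration the rod-end outflow joins the pump flow into the cap end, so the net volume the pump must supply per unit advance equals the rod cross-section area.
Rod cross-section A_rod = π/4 × (121 mm)² = 11500 mm^2
v = Q_pump / A_rod

v ≈ 0.174 m/s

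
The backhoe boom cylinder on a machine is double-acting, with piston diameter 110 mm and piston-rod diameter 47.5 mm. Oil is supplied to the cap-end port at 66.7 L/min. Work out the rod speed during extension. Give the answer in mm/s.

Cap-side area A_cap = π/4 × (110 mm)² = 9503 mm^2
v = Q / A

v ≈ 117 mm/s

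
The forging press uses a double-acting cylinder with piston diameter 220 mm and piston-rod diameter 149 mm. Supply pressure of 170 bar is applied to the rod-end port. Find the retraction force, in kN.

Rod-side annular area A_ann = π/4 × (220² − 149²) = 20580 mm^2
On retraction the pressure acts on the annular area (bore minus rod).
F = P × A_ann

F ≈ 350 kN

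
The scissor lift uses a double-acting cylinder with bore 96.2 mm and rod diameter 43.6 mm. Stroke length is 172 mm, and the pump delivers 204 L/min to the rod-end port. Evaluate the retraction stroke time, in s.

Rod-side annular area A_ann = π/4 × (96.2² − 43.6²) = 5775 mm^2
Swept volume V = A × L; t = V / Q = A·L / Q

t ≈ 0.292 s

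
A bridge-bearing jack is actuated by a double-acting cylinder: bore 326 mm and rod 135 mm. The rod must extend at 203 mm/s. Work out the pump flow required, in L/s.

Cap-side area A_cap = π/4 × (326 mm)² = 83470 mm^2
Q = A × v

Q ≈ 16.9 L/s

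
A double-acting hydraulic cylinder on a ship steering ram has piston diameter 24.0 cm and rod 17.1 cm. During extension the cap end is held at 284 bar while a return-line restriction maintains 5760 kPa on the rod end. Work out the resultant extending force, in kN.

Cap-side area A_cap = π/4 × (24.0 cm)² = 452.4 cm^2
Rod-side annular area A_ann = π/4 × (24.0² − 17.1²) = 222.7 cm^2
Net thrust = P_cap·A_cap − P_rod·A_ann = 1285 kN − 128.3 kN

F ≈ 1160 kN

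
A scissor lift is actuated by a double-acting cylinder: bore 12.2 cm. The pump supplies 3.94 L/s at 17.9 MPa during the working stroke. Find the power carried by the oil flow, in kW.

Hydraulic power = P × Q

W ≈ 70.5 kW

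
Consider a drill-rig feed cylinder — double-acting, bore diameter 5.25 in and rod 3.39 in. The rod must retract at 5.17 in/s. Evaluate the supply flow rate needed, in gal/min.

Q ≈ 16.9 gal/min

Rod-side annular area A_ann = π/4 × (5.25² − 3.39²) = 12.62 in^2
Q = A × v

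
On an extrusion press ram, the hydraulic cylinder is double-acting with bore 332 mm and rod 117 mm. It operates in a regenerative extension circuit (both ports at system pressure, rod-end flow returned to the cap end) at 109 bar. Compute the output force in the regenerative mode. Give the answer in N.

With equal pressure on both faces, forces on the annular region cancel; the net push is pressure × rod cross-section.
Rod cross-section A_rod = π/4 × (117 mm)² = 10750 mm^2
F = P × A_rod

F ≈ 1.17e5 N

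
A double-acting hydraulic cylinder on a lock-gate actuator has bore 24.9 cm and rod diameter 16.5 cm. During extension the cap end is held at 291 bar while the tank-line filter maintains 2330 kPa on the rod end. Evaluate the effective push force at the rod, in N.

F ≈ 1.35e6 N

Cap-side area A_cap = π/4 × (24.9 cm)² = 487.0 cm^2
Rod-side annular area A_ann = π/4 × (24.9² − 16.5²) = 273.1 cm^2
Net thrust = P_cap·A_cap − P_rod·A_ann = 1.417e6 N − 63640 N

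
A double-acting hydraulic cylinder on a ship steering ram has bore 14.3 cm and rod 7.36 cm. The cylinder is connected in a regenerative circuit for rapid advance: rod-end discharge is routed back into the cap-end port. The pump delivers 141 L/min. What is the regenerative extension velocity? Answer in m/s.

v ≈ 0.552 m/s

In regeneration the rod-end outflow joins the pump flow into the cap end, so the net volume the pump must supply per unit advance equals the rod cross-section area.
Rod cross-section A_rod = π/4 × (7.36 cm)² = 42.54 cm^2
v = Q_pump / A_rod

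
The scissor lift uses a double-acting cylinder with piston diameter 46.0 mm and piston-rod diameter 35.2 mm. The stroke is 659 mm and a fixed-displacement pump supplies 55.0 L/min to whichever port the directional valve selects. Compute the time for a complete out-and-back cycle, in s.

t ≈ 1.69 s

Cap-side area A_cap = π/4 × (46.0 mm)² = 1662 mm^2
Rod-side annular area A_ann = π/4 × (46.0² − 35.2²) = 688.8 mm^2
t_ext = A_cap·L/Q = 1.195 s
t_ret = A_ann·L/Q = 0.4952 s
t_cycle = t_ext + t_ret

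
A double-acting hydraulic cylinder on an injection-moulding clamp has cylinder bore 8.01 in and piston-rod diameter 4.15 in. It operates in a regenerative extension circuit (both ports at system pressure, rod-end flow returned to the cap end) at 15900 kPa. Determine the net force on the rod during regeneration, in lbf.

F ≈ 31200 lbf

With equal pressure on both faces, forces on the annular region cancel; the net push is pressure × rod cross-section.
Rod cross-section A_rod = π/4 × (4.15 in)² = 13.53 in^2
F = P × A_rod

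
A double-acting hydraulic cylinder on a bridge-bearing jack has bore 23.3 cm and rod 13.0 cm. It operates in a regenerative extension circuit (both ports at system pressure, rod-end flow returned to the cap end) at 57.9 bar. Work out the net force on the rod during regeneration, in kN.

With equal pressure on both faces, forces on the annular region cancel; the net push is pressure × rod cross-section.
Rod cross-section A_rod = π/4 × (13.0 cm)² = 132.7 cm^2
F = P × A_rod

F ≈ 76.9 kN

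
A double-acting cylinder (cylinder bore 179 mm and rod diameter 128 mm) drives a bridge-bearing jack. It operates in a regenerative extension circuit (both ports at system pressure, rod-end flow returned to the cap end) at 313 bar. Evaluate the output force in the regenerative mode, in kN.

With equal pressure on both faces, forces on the annular region cancel; the net push is pressure × rod cross-section.
Rod cross-section A_rod = π/4 × (128 mm)² = 12870 mm^2
F = P × A_rod

F ≈ 403 kN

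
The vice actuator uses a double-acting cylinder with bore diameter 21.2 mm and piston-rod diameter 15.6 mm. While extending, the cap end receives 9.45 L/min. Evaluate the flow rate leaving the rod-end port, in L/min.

Q_out ≈ 4.33 L/min

Cap-side area A_cap = π/4 × (21.2 mm)² = 353.0 mm^2
Rod-side annular area A_ann = π/4 × (21.2² − 15.6²) = 161.9 mm^2
Piston speed v = Q_in/A_cap; rod-end outflow Q_out = v × A_ann = Q_in × A_ann/A_cap.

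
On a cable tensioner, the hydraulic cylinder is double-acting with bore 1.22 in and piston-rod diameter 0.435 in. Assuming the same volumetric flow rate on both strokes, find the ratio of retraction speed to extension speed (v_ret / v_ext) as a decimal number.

v_ret/v_ext ≈ 1.15

Cap-side area A_cap = π/4 × (1.22 in)² = 1.169 in^2
Rod-side annular area A_ann = π/4 × (1.22² − 0.435²) = 1.020 in^2
For equal Q, v ∝ 1/A, so v_ret/v_ext = A_cap/A_ann.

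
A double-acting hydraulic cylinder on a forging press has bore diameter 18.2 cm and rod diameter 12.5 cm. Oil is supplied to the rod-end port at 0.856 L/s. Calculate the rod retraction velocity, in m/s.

Rod-side annular area A_ann = π/4 × (18.2² − 12.5²) = 137.4 cm^2
Flow into the rod-end port fills the annular volume.
v = Q / A

v ≈ 0.0623 m/s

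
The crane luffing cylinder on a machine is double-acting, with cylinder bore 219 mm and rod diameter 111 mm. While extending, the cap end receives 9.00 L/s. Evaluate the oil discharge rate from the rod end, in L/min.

Cap-side area A_cap = π/4 × (219 mm)² = 37670 mm^2
Rod-side annular area A_ann = π/4 × (219² − 111²) = 27990 mm^2
Piston speed v = Q_in/A_cap; rod-end outflow Q_out = v × A_ann = Q_in × A_ann/A_cap.

Q_out ≈ 401 L/min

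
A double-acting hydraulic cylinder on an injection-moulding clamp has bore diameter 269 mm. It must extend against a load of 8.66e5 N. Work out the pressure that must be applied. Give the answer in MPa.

P ≈ 15.2 MPa

Cap-side area A_cap = π/4 × (269 mm)² = 56830 mm^2
P = F / A = 8.66e5 N / A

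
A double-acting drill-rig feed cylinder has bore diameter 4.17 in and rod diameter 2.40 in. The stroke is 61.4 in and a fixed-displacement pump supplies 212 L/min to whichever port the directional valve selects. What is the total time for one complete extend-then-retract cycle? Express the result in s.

t ≈ 6.49 s

Cap-side area A_cap = π/4 × (4.17 in)² = 13.66 in^2
Rod-side annular area A_ann = π/4 × (4.17² − 2.40²) = 9.133 in^2
t_ext = A_cap·L/Q = 3.889 s
t_ret = A_ann·L/Q = 2.601 s
t_cycle = t_ext + t_ret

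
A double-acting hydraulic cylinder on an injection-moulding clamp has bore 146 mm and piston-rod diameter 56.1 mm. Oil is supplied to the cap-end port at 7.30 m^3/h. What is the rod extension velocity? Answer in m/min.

v ≈ 7.27 m/min

Cap-side area A_cap = π/4 × (146 mm)² = 16740 mm^2
v = Q / A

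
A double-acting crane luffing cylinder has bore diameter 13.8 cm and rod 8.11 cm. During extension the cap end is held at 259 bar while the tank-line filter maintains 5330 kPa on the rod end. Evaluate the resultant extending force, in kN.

Cap-side area A_cap = π/4 × (13.8 cm)² = 149.6 cm^2
Rod-side annular area A_ann = π/4 × (13.8² − 8.11²) = 97.91 cm^2
Net thrust = P_cap·A_cap − P_rod·A_ann = 387.4 kN − 52.19 kN

F ≈ 335 kN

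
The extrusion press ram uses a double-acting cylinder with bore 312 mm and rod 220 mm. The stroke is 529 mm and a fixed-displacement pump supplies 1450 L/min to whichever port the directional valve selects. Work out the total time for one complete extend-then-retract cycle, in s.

t ≈ 2.51 s

Cap-side area A_cap = π/4 × (312 mm)² = 76450 mm^2
Rod-side annular area A_ann = π/4 × (312² − 220²) = 38440 mm^2
t_ext = A_cap·L/Q = 1.674 s
t_ret = A_ann·L/Q = 0.8414 s
t_cycle = t_ext + t_ret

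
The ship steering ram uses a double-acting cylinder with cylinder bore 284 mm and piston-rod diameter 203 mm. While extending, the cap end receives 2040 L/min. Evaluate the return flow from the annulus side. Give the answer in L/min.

Q_out ≈ 998 L/min

Cap-side area A_cap = π/4 × (284 mm)² = 63350 mm^2
Rod-side annular area A_ann = π/4 × (284² − 203²) = 30980 mm^2
Piston speed v = Q_in/A_cap; rod-end outflow Q_out = v × A_ann = Q_in × A_ann/A_cap.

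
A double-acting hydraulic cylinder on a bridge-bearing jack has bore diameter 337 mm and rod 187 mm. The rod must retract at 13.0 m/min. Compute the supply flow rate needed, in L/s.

Q ≈ 13.4 L/s

Rod-side annular area A_ann = π/4 × (337² − 187²) = 61730 mm^2
Q = A × v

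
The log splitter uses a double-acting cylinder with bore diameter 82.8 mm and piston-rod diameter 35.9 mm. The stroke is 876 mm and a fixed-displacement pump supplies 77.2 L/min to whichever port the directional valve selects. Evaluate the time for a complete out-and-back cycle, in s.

Cap-side area A_cap = π/4 × (82.8 mm)² = 5385 mm^2
Rod-side annular area A_ann = π/4 × (82.8² − 35.9²) = 4372 mm^2
t_ext = A_cap·L/Q = 3.666 s
t_ret = A_ann·L/Q = 2.977 s
t_cycle = t_ext + t_ret

t ≈ 6.64 s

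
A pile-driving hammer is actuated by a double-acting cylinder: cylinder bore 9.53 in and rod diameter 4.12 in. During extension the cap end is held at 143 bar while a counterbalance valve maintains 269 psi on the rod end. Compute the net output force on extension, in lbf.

F ≈ 1.32e5 lbf

Cap-side area A_cap = π/4 × (9.53 in)² = 71.33 in^2
Rod-side annular area A_ann = π/4 × (9.53² − 4.12²) = 58.00 in^2
Net thrust = P_cap·A_cap − P_rod·A_ann = 1.479e5 lbf − 15600 lbf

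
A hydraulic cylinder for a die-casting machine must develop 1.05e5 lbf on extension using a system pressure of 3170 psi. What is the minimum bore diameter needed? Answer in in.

D ≈ 6.49 in

Extension force acts on the full piston face: F = P × (π/4)D².
D = √(4F / (πP)) = √(4 × 1.05e5 lbf / (π × 3170 psi))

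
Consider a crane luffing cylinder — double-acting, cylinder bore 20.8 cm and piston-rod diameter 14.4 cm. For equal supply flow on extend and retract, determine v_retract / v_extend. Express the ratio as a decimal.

v_ret/v_ext ≈ 1.92

Cap-side area A_cap = π/4 × (20.8 cm)² = 339.8 cm^2
Rod-side annular area A_ann = π/4 × (20.8² − 14.4²) = 176.9 cm^2
For equal Q, v ∝ 1/A, so v_ret/v_ext = A_cap/A_ann.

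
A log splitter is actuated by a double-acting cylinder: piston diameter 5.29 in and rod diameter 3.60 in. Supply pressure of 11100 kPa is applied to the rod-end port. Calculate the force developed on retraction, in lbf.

Rod-side annular area A_ann = π/4 × (5.29² − 3.60²) = 11.80 in^2
On retraction the pressure acts on the annular area (bore minus rod).
F = P × A_ann

F ≈ 19000 lbf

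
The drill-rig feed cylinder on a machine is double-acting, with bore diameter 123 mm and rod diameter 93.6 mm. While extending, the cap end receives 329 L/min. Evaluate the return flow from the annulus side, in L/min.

Cap-side area A_cap = π/4 × (123 mm)² = 11880 mm^2
Rod-side annular area A_ann = π/4 × (123² − 93.6²) = 5001 mm^2
Piston speed v = Q_in/A_cap; rod-end outflow Q_out = v × A_ann = Q_in × A_ann/A_cap.

Q_out ≈ 138 L/min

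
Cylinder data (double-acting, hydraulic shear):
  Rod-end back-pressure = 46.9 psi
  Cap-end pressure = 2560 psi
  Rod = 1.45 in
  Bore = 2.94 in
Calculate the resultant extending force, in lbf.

F ≈ 17100 lbf

Cap-side area A_cap = π/4 × (2.94 in)² = 6.789 in^2
Rod-side annular area A_ann = π/4 × (2.94² − 1.45²) = 5.137 in^2
Net thrust = P_cap·A_cap − P_rod·A_ann = 17380 lbf − 240.9 lbf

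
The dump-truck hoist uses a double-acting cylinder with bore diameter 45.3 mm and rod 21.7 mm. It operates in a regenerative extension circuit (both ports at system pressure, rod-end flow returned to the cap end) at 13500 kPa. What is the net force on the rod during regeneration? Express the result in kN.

With equal pressure on both faces, forces on the annular region cancel; the net push is pressure × rod cross-section.
Rod cross-section A_rod = π/4 × (21.7 mm)² = 369.8 mm^2
F = P × A_rod

F ≈ 4.99 kN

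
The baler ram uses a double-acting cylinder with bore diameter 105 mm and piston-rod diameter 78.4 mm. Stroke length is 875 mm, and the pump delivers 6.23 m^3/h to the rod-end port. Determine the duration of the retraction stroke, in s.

t ≈ 1.94 s

Rod-side annular area A_ann = π/4 × (105² − 78.4²) = 3832 mm^2
Swept volume V = A × L; t = V / Q = A·L / Q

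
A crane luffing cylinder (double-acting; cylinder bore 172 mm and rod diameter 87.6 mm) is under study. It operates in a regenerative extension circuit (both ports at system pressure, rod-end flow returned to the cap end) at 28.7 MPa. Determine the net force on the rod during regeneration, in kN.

F ≈ 173 kN

With equal pressure on both faces, forces on the annular region cancel; the net push is pressure × rod cross-section.
Rod cross-section A_rod = π/4 × (87.6 mm)² = 6027 mm^2
F = P × A_rod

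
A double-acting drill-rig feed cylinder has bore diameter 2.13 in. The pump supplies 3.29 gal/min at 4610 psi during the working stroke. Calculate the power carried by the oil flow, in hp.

Hydraulic power = P × Q

W ≈ 8.85 hp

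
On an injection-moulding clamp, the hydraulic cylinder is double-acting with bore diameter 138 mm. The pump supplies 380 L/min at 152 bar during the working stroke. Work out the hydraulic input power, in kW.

Hydraulic power = P × Q

W ≈ 96.3 kW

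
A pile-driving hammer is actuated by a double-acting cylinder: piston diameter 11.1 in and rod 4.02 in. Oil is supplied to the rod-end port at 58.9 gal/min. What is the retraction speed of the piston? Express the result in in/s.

Rod-side annular area A_ann = π/4 × (11.1² − 4.02²) = 84.08 in^2
Flow into the rod-end port fills the annular volume.
v = Q / A

v ≈ 2.70 in/s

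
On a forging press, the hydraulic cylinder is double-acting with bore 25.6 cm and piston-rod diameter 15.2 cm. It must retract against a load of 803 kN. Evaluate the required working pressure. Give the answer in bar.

P ≈ 241 bar

Rod-side annular area A_ann = π/4 × (25.6² − 15.2²) = 333.3 cm^2
Retraction: pressure acts on the annular area.
P = F / A = 803 kN / A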